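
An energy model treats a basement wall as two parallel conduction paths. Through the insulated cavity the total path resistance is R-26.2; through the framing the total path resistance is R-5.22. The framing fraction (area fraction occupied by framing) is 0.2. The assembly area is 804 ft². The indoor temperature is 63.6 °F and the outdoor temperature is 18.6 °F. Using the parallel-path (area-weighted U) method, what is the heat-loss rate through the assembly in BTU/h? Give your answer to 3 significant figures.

2490 BTU/h

U_eff = 0.8/26.2 + 0.2/5.22 = 0.03053 + 0.03831 = 0.06885
R_eff = 1/U_eff = 14.52 ft²·°F·h/BTU
Q = 804 × (63.6 − 18.6) / 14.52 = 2491 BTU/h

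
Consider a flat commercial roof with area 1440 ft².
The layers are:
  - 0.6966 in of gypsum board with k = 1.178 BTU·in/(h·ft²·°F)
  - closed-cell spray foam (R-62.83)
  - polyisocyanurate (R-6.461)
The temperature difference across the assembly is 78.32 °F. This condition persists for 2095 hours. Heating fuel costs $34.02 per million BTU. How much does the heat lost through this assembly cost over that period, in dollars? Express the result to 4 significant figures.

115.0 dollars

0.6966/1.178 = 0.59134
R_total = 0.59134 + 62.83 + 6.461 = 69.882 ft²·°F·h/BTU
Q = 1440 × 78.32 / 69.882 = 1613.9 BTU/h
E = 1613.9 × 2095 = 3381100 BTU
Cost = 3381100/10⁶ × 34.02 = $115.02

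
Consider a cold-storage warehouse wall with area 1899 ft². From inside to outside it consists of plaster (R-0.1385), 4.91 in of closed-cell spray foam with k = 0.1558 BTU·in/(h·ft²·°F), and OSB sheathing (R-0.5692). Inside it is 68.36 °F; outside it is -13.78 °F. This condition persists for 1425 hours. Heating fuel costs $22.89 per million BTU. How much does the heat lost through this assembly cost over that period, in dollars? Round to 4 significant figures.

157.9 dollars

4.91/0.1558 = 31.515
R_total = 0.1385 + 31.515 + 0.5692 = 32.222 ft²·°F·h/BTU
Q = 1899 × (68.36 − (-13.78)) / 32.222 = 4840.8 BTU/h
E = 4840.8 × 1425 = 6898200 BTU
Cost = 6898200/10⁶ × 22.89 = $157.9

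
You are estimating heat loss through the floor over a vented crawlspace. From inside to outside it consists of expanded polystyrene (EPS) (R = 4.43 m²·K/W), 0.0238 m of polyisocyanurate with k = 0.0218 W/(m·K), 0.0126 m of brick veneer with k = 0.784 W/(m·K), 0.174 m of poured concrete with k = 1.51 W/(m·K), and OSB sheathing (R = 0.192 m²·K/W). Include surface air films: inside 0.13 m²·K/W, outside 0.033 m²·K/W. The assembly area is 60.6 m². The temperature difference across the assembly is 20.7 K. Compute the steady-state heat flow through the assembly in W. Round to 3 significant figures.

0.0238/0.0218 = 1.092
0.0126/0.784 = 0.01607
0.174/1.51 = 0.1152
R_total = 0.13 + 4.43 + 1.092 + 0.01607 + 0.1152 + 0.192 + 0.033 = 6.008 m²·K/W
Q = A·ΔT/R = 60.6 × 20.7 / 6.008 = 208.8 W

209 W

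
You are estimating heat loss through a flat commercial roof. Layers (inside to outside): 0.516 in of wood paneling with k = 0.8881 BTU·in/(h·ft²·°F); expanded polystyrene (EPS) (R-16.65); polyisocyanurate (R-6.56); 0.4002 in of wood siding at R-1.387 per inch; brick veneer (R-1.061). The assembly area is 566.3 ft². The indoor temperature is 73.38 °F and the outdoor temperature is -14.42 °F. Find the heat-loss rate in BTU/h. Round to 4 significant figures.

1957 BTU/h

0.516/0.8881 = 0.58102
0.4002 × 1.387 = 0.55508
R_total = 0.58102 + 16.65 + 6.56 + 0.55508 + 1.061 = 25.407 ft²·°F·h/BTU
Q = A·ΔT/R = 566.3 × (73.38 − (-14.42)) / 25.407 = 1957 BTU/h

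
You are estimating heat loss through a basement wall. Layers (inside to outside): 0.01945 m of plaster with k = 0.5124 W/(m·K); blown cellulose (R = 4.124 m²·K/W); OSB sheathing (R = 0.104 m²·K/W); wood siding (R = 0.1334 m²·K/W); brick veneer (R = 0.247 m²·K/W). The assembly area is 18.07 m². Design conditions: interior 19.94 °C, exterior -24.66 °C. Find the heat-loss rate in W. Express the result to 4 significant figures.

173.5 W

0.01945/0.5124 = 0.037959
R_total = 0.037959 + 4.124 + 0.104 + 0.1334 + 0.247 = 4.6464 m²·K/W
Q = A·ΔT/R = 18.07 × (19.94 − (-24.66)) / 4.6464 = 173.45 W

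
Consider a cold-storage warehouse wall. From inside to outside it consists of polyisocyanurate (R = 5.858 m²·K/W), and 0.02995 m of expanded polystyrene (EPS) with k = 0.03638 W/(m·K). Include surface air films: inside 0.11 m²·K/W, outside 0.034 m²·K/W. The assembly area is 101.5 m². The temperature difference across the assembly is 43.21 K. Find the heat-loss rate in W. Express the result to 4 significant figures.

642.6 W

0.02995/0.03638 = 0.82325
R_total = 0.11 + 5.858 + 0.82325 + 0.034 = 6.8253 m²·K/W
Q = A·ΔT/R = 101.5 × 43.21 / 6.8253 = 642.59 W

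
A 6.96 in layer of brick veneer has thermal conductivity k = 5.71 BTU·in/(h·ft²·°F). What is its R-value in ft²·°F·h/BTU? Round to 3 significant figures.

R = L/k = 6.96/5.71 = 1.219 ft²·°F·h/BTU

1.22 ft²·°F·h/BTU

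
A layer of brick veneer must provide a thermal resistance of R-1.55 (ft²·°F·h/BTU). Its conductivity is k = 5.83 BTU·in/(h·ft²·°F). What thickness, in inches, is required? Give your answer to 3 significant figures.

L = R × k = 1.55 × 5.83 = 9.037 in

9.04 in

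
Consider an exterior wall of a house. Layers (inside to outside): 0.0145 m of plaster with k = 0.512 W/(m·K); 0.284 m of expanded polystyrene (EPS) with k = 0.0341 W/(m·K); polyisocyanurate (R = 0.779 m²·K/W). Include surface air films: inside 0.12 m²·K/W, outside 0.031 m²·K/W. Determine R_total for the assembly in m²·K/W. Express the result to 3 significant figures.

0.0145/0.512 = 0.02832
0.284/0.0341 = 8.328
R_total = 0.12 + 0.02832 + 8.328 + 0.779 + 0.031 = 9.287 m²·K/W

9.29 m²·K/W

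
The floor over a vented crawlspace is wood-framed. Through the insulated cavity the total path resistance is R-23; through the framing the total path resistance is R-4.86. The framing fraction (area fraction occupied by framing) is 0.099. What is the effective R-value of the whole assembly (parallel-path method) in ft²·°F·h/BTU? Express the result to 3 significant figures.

16.8 ft²·°F·h/BTU

U_eff = 0.901/23 + 0.099/4.86 = 0.03917 + 0.02037 = 0.05954
R_eff = 1/U_eff = 16.79 ft²·°F·h/BTU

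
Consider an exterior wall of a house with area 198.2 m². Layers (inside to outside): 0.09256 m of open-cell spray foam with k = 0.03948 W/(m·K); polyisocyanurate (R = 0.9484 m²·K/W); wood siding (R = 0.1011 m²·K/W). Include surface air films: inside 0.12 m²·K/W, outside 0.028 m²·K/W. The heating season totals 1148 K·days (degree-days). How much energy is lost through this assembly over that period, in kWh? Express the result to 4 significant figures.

0.09256/0.03948 = 2.3445
R_total = 0.12 + 2.3445 + 0.9484 + 0.1011 + 0.028 = 3.542 m²·K/W
E = A × HDD × 24 / R / 1000 = 198.2 × 1148 × 24 / 3.542 / 1000 = 1541.7 kWh

1542 kWh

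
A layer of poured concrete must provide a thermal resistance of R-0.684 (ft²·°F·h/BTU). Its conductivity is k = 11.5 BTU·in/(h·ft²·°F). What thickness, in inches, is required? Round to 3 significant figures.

7.87 in

L = R × k = 0.684 × 11.5 = 7.866 in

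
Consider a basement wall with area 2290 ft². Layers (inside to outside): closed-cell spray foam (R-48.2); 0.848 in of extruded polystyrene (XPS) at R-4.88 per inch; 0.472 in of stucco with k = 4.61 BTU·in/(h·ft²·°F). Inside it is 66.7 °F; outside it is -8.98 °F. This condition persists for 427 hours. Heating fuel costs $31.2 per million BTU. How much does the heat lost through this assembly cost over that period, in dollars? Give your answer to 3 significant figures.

44.0 dollars

0.848 × 4.88 = 4.138
0.472/4.61 = 0.1024
R_total = 48.2 + 4.138 + 0.1024 = 52.44 ft²·°F·h/BTU
Q = 2290 × (66.7 − (-8.98)) / 52.44 = 3305 BTU/h
E = 3305 × 427 = 1411000 BTU
Cost = 1411000/10⁶ × 31.2 = $44.03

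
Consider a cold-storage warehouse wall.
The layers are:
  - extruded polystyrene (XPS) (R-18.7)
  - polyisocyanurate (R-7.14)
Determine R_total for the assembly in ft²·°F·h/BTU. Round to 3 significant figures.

25.8 ft²·°F·h/BTU

R_total = 18.7 + 7.14 = 25.84 ft²·°F·h/BTU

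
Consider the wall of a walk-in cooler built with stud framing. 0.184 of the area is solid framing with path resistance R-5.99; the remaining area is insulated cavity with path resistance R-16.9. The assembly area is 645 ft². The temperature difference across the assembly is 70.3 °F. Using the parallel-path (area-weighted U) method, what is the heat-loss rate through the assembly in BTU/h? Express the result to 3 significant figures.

U_eff = 0.816/16.9 + 0.184/5.99 = 0.04828 + 0.03072 = 0.079
R_eff = 1/U_eff = 12.66 ft²·°F·h/BTU
Q = 645 × 70.3 / 12.66 = 3582 BTU/h

3580 BTU/h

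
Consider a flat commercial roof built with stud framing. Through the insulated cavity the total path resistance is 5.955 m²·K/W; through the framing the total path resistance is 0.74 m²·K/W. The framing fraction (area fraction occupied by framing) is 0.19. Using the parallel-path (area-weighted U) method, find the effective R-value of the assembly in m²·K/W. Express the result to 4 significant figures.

U_eff = 0.81/5.955 + 0.19/0.74 = 0.13602 + 0.25676 = 0.39278
R_eff = 1/U_eff = 2.546 m²·K/W

2.546 m²·K/W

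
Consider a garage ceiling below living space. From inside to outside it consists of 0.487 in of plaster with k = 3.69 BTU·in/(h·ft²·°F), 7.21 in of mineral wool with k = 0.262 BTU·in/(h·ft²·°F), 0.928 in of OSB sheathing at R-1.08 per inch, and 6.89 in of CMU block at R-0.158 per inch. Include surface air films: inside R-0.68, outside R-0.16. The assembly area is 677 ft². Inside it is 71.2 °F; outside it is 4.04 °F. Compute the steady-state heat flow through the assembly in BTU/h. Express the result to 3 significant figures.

0.487/3.69 = 0.132
7.21/0.262 = 27.52
0.928 × 1.08 = 1.002
6.89 × 0.158 = 1.089
R_total = 0.68 + 0.132 + 27.52 + 1.002 + 1.089 + 0.16 = 30.58 ft²·°F·h/BTU
Q = A·ΔT/R = 677 × (71.2 − 4.04) / 30.58 = 1487 BTU/h

1490 BTU/h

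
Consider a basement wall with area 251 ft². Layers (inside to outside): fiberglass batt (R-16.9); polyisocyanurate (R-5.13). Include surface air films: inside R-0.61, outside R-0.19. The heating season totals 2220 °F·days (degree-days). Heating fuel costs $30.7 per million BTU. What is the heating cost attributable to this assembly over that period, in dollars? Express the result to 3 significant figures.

18.0 dollars

R_total = 0.61 + 16.9 + 5.13 + 0.19 = 22.83 ft²·°F·h/BTU
E = A × HDD × 24 / R = 251 × 2220 × 24 / 22.83 = 585800 BTU
Cost = 585800/10⁶ × 30.7 = $17.98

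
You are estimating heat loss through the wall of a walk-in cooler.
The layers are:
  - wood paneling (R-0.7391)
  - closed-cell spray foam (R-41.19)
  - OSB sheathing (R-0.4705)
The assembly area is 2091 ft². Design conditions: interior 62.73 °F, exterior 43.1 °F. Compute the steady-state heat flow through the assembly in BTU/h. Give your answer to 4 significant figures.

R_total = 0.7391 + 41.19 + 0.4705 = 42.4 ft²·°F·h/BTU
Q = A·ΔT/R = 2091 × (62.73 − 43.1) / 42.4 = 968.08 BTU/h

968.1 BTU/h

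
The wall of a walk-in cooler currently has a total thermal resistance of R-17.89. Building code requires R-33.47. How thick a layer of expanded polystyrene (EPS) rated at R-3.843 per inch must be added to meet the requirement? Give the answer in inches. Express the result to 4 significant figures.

4.054 in

ΔR = 33.47 − 17.89 = 15.58 ft²·°F·h/BTU
L = ΔR / (R/in) = 15.58/3.843 = 4.0541 in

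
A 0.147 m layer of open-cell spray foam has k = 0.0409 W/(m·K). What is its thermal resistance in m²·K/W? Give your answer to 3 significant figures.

3.59 m²·K/W

R = L/k = 0.147/0.0409 = 3.594 m²·K/W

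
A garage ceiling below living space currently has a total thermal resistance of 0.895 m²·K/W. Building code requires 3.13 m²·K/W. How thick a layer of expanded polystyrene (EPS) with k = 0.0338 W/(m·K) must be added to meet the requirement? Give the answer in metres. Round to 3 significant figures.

ΔR = 3.13 − 0.895 = 2.235 m²·K/W
L = ΔR × k = 2.235 × 0.0338 = 0.07554 m

0.0755 m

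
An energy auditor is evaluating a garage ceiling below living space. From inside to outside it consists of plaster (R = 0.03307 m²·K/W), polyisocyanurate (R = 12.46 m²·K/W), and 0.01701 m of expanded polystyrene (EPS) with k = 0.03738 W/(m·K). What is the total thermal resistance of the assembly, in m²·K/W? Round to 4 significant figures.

12.95 m²·K/W

0.01701/0.03738 = 0.45506
R_total = 0.03307 + 12.46 + 0.45506 = 12.948 m²·K/W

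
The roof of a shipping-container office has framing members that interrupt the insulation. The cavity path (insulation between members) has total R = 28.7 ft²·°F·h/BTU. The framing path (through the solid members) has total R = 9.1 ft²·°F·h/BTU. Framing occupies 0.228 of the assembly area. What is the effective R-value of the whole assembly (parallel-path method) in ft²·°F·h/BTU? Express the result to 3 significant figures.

U_eff = 0.772/28.7 + 0.228/9.1 = 0.0269 + 0.02505 = 0.05195
R_eff = 1/U_eff = 19.25 ft²·°F·h/BTU

19.2 ft²·°F·h/BTU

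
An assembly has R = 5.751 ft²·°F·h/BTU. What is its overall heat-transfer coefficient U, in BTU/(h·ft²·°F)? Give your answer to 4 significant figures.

U = 1/R = 1/5.751 = 0.17388

0.1739 BTU/(h·ft²·°F)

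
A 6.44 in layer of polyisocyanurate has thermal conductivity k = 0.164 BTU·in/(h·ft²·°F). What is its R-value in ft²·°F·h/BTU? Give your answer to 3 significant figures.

R = L/k = 6.44/0.164 = 39.27 ft²·°F·h/BTU

39.3 ft²·°F·h/BTU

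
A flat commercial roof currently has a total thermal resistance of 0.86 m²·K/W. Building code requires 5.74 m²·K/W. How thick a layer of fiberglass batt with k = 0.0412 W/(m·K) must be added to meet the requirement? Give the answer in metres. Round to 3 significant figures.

0.201 m

ΔR = 5.74 − 0.86 = 4.88 m²·K/W
L = ΔR × k = 4.88 × 0.0412 = 0.2011 m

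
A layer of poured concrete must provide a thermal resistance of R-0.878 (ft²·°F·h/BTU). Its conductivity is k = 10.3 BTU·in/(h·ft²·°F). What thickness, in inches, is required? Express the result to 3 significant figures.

9.04 in

L = R × k = 0.878 × 10.3 = 9.043 in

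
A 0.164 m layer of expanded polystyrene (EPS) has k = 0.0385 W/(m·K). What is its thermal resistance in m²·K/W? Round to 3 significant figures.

4.26 m²·K/W

R = L/k = 0.164/0.0385 = 4.26 m²·K/W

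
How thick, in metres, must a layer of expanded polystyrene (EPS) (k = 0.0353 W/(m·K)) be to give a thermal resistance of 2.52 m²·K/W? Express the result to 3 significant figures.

0.0890 m

L = R·k = 2.52 × 0.0353 = 0.08896 m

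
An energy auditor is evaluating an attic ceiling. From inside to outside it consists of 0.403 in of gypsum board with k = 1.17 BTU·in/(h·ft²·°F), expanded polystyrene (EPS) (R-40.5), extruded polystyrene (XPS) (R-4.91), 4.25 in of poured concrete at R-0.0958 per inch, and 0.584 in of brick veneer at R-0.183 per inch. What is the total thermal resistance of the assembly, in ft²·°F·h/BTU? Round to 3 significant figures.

0.403/1.17 = 0.3444
4.25 × 0.0958 = 0.4072
0.584 × 0.183 = 0.1069
R_total = 0.3444 + 40.5 + 4.91 + 0.4072 + 0.1069 = 46.27 ft²·°F·h/BTU

46.3 ft²·°F·h/BTU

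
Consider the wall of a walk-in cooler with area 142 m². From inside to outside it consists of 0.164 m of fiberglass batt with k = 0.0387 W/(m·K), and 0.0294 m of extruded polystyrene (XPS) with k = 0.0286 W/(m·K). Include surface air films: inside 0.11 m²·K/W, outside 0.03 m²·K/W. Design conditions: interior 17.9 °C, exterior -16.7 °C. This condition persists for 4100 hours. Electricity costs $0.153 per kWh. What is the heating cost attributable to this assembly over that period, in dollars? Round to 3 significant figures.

0.164/0.0387 = 4.238
0.0294/0.0286 = 1.028
R_total = 0.11 + 4.238 + 1.028 + 0.03 = 5.406 m²·K/W
Q = 142 × (17.9 − (-16.7)) / 5.406 = 908.9 W
E = 908.9 W × 4100 h / 1000 = 3726 kWh
Cost = 3726 × 0.153 = $570.1

570 dollars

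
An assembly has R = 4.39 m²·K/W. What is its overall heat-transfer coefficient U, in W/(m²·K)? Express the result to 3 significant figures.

0.228 W/(m²·K)

U = 1/R = 1/4.39 = 0.2278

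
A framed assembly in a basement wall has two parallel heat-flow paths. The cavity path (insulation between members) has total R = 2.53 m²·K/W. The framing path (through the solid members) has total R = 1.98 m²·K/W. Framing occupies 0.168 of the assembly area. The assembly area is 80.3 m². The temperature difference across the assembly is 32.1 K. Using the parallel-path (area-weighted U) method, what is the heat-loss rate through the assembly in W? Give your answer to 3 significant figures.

1070 W

U_eff = 0.832/2.53 + 0.168/1.98 = 0.3289 + 0.08485 = 0.4137
R_eff = 1/U_eff = 2.417 m²·K/W
Q = 80.3 × 32.1 / 2.417 = 1066 W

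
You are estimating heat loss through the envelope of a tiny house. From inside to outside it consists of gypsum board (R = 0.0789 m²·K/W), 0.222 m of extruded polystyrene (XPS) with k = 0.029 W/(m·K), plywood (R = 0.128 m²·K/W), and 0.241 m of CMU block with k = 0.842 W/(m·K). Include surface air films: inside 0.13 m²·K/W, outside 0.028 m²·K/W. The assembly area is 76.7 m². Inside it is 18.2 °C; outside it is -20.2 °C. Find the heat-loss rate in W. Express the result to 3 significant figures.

355 W

0.222/0.029 = 7.655
0.241/0.842 = 0.2862
R_total = 0.13 + 0.0789 + 7.655 + 0.128 + 0.2862 + 0.028 = 8.306 m²·K/W
Q = A·ΔT/R = 76.7 × (18.2 − (-20.2)) / 8.306 = 354.6 W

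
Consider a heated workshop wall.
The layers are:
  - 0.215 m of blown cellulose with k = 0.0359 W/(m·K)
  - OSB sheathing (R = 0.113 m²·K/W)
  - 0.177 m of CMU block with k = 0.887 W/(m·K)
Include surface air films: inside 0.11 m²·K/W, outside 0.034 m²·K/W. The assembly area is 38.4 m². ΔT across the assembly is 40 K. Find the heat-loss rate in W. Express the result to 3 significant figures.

0.215/0.0359 = 5.989
0.177/0.887 = 0.1995
R_total = 0.11 + 5.989 + 0.113 + 0.1995 + 0.034 = 6.445 m²·K/W
Q = A·ΔT/R = 38.4 × 40 / 6.445 = 238.3 W

238 W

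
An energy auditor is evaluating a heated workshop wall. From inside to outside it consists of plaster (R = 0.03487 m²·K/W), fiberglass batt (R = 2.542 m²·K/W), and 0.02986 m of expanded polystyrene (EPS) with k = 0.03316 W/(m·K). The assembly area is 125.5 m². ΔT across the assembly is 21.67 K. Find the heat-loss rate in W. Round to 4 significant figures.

782.1 W

0.02986/0.03316 = 0.90048
R_total = 0.03487 + 2.542 + 0.90048 = 3.4774 m²·K/W
Q = A·ΔT/R = 125.5 × 21.67 / 3.4774 = 782.08 W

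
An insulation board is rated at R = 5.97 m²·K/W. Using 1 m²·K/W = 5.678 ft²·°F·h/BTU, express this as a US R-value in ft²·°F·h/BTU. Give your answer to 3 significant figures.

R_US = 5.97 × 5.678 = 33.9

33.9 ft²·°F·h/BTU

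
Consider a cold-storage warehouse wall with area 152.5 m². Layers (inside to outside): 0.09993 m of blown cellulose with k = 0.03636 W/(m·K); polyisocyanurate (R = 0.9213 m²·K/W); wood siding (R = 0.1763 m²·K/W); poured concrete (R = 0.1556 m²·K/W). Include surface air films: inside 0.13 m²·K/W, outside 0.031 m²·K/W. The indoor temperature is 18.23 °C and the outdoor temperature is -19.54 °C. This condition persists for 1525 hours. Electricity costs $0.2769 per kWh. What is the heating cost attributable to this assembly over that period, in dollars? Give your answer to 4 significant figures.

584.3 dollars

0.09993/0.03636 = 2.7483
R_total = 0.13 + 2.7483 + 0.9213 + 0.1763 + 0.1556 + 0.031 = 4.1625 m²·K/W
Q = 152.5 × (18.23 − (-19.54)) / 4.1625 = 1383.7 W
E = 1383.7 W × 1525 h / 1000 = 2110.2 kWh
Cost = 2110.2 × 0.2769 = $584.32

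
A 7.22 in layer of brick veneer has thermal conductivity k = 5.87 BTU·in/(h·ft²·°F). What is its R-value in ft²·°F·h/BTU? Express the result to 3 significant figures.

1.23 ft²·°F·h/BTU

R = L/k = 7.22/5.87 = 1.23 ft²·°F·h/BTU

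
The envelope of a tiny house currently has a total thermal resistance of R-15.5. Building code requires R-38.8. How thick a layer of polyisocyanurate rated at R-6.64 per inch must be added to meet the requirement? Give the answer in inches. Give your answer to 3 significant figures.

3.51 in

ΔR = 38.8 − 15.5 = 23.3 ft²·°F·h/BTU
L = ΔR / (R/in) = 23.3/6.64 = 3.509 in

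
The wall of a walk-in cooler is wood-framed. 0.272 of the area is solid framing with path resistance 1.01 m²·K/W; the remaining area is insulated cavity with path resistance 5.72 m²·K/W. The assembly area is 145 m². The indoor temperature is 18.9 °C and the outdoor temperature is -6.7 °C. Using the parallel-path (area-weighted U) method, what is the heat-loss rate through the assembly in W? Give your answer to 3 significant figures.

1470 W

U_eff = 0.728/5.72 + 0.272/1.01 = 0.1273 + 0.2693 = 0.3966
R_eff = 1/U_eff = 2.522 m²·K/W
Q = 145 × (18.9 − (-6.7)) / 2.522 = 1472 W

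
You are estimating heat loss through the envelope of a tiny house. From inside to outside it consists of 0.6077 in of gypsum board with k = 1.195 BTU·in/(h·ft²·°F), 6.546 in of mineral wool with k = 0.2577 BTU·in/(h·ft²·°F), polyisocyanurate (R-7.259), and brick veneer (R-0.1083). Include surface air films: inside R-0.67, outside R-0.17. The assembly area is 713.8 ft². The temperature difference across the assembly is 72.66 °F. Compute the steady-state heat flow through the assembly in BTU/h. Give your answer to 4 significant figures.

0.6077/1.195 = 0.50854
6.546/0.2577 = 25.402
R_total = 0.67 + 0.50854 + 25.402 + 7.259 + 0.1083 + 0.17 = 34.117 ft²·°F·h/BTU
Q = A·ΔT/R = 713.8 × 72.66 / 34.117 = 1520.2 BTU/h

1520 BTU/h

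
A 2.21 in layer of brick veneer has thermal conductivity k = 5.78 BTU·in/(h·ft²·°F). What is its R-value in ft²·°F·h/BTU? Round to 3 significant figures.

0.382 ft²·°F·h/BTU

R = L/k = 2.21/5.78 = 0.3824 ft²·°F·h/BTU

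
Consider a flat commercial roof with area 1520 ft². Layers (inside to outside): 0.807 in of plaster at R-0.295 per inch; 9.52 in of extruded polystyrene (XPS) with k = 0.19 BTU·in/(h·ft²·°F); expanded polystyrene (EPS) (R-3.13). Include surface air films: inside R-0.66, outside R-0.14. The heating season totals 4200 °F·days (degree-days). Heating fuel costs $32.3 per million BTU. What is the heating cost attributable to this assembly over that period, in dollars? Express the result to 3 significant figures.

0.807 × 0.295 = 0.2381
9.52/0.19 = 50.11
R_total = 0.66 + 0.2381 + 50.11 + 3.13 + 0.14 = 54.27 ft²·°F·h/BTU
E = A × HDD × 24 / R = 1520 × 4200 × 24 / 54.27 = 2823000 BTU
Cost = 2823000/10⁶ × 32.3 = $91.18

91.2 dollars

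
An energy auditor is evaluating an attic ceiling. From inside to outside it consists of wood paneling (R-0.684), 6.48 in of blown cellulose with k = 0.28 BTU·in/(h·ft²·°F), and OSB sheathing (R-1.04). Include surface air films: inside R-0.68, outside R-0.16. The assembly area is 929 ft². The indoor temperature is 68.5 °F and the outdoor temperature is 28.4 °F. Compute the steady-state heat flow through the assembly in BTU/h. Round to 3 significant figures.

1450 BTU/h

6.48/0.28 = 23.14
R_total = 0.68 + 0.684 + 23.14 + 1.04 + 0.16 = 25.71 ft²·°F·h/BTU
Q = A·ΔT/R = 929 × (68.5 − 28.4) / 25.71 = 1449 BTU/h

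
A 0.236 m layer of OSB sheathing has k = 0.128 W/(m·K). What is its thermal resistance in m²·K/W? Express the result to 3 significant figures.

R = L/k = 0.236/0.128 = 1.844 m²·K/W

1.84 m²·K/W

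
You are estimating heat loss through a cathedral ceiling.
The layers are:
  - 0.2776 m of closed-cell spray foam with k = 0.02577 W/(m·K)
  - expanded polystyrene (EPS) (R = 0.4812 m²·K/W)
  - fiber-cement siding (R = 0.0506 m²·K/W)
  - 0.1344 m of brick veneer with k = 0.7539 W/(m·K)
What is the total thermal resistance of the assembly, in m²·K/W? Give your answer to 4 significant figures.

11.48 m²·K/W

0.2776/0.02577 = 10.772
0.1344/0.7539 = 0.17827
R_total = 10.772 + 0.4812 + 0.0506 + 0.17827 = 11.482 m²·K/W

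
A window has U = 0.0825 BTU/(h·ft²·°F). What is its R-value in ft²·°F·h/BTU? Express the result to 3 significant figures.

12.1 ft²·°F·h/BTU

R = 1/U = 1/0.0825 = 12.12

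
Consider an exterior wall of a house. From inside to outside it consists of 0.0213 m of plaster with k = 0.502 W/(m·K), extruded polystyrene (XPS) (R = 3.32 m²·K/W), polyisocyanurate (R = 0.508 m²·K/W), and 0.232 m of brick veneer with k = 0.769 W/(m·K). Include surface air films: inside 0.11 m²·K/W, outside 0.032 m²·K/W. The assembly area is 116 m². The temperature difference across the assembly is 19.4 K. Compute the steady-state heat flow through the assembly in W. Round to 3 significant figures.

522 W

0.0213/0.502 = 0.04243
0.232/0.769 = 0.3017
R_total = 0.11 + 0.04243 + 3.32 + 0.508 + 0.3017 + 0.032 = 4.314 m²·K/W
Q = A·ΔT/R = 116 × 19.4 / 4.314 = 521.6 W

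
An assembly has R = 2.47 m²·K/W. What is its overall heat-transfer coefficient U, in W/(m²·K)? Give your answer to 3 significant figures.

U = 1/R = 1/2.47 = 0.4049

0.405 W/(m²·K)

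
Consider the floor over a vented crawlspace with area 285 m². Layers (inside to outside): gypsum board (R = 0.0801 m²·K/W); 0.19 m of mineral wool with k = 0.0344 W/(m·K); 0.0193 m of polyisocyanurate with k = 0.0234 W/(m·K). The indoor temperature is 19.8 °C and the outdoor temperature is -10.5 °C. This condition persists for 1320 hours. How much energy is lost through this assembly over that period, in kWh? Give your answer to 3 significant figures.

0.19/0.0344 = 5.523
0.0193/0.0234 = 0.8248
R_total = 0.0801 + 5.523 + 0.8248 = 6.428 m²·K/W
Q = 285 × (19.8 − (-10.5)) / 6.428 = 1343 W
E = 1343 W × 1320 h / 1000 = 1773 kWh

1770 kWh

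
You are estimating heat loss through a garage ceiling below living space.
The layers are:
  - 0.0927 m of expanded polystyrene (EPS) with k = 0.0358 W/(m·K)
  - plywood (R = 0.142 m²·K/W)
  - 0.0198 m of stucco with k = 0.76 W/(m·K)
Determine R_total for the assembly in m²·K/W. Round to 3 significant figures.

2.76 m²·K/W

0.0927/0.0358 = 2.589
0.0198/0.76 = 0.02605
R_total = 2.589 + 0.142 + 0.02605 = 2.757 m²·K/W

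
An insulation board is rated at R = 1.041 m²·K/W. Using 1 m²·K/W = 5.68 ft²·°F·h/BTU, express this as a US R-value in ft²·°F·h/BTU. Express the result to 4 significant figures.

R_US = 1.041 × 5.68 = 5.9129

5.913 ft²·°F·h/BTU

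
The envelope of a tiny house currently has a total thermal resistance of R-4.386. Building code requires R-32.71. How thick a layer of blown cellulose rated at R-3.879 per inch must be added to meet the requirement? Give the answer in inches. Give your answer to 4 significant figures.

ΔR = 32.71 − 4.386 = 28.324 ft²·°F·h/BTU
L = ΔR / (R/in) = 28.324/3.879 = 7.3019 in

7.302 in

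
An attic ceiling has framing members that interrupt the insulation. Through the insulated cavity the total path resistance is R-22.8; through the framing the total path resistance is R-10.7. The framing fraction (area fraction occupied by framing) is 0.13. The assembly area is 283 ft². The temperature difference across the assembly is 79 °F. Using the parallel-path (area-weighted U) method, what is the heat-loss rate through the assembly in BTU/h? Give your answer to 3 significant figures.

1120 BTU/h

U_eff = 0.87/22.8 + 0.13/10.7 = 0.03816 + 0.01215 = 0.05031
R_eff = 1/U_eff = 19.88 ft²·°F·h/BTU
Q = 283 × 79 / 19.88 = 1125 BTU/h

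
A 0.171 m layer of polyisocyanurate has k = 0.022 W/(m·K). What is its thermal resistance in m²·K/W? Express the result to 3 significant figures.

R = L/k = 0.171/0.022 = 7.773 m²·K/W

7.77 m²·K/W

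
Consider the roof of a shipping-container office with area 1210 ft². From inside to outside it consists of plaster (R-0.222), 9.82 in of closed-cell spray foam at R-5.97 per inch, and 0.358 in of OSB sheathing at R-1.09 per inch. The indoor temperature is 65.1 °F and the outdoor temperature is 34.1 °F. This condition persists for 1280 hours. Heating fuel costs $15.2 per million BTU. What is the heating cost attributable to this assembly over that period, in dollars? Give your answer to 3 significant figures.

12.3 dollars

9.82 × 5.97 = 58.63
0.358 × 1.09 = 0.3902
R_total = 0.222 + 58.63 + 0.3902 = 59.24 ft²·°F·h/BTU
Q = 1210 × (65.1 − 34.1) / 59.24 = 633.2 BTU/h
E = 633.2 × 1280 = 810500 BTU
Cost = 810500/10⁶ × 15.2 = $12.32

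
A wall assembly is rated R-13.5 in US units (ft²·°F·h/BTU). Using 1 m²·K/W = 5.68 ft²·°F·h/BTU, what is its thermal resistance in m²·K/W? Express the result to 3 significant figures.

R_SI = 13.5/5.68 = 2.377

2.38 m²·K/W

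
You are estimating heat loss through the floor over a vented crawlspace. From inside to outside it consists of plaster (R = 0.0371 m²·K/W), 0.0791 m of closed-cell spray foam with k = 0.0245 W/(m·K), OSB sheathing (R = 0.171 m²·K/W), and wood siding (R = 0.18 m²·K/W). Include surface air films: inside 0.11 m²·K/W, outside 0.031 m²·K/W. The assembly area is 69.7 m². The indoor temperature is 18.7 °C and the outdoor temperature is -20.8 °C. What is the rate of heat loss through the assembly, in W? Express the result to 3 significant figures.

733 W

0.0791/0.0245 = 3.229
R_total = 0.11 + 0.0371 + 3.229 + 0.171 + 0.18 + 0.031 = 3.758 m²·K/W
Q = A·ΔT/R = 69.7 × (18.7 − (-20.8)) / 3.758 = 732.7 W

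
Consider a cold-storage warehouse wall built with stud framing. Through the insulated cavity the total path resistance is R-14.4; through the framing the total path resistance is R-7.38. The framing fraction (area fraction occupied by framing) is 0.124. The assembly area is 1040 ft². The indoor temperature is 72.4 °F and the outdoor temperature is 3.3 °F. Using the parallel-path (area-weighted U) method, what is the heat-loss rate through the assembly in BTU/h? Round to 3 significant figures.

U_eff = 0.876/14.4 + 0.124/7.38 = 0.06083 + 0.0168 = 0.07764
R_eff = 1/U_eff = 12.88 ft²·°F·h/BTU
Q = 1040 × (72.4 − 3.3) / 12.88 = 5579 BTU/h

5580 BTU/h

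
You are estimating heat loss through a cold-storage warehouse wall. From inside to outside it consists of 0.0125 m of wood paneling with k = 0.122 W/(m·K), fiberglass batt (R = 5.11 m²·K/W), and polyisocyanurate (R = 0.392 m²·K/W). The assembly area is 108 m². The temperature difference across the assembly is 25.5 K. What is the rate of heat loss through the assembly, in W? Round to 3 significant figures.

491 W

0.0125/0.122 = 0.1025
R_total = 0.1025 + 5.11 + 0.392 = 5.604 m²·K/W
Q = A·ΔT/R = 108 × 25.5 / 5.604 = 491.4 W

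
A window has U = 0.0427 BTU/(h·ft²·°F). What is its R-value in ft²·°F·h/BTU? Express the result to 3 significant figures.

R = 1/U = 1/0.0427 = 23.42

23.4 ft²·°F·h/BTU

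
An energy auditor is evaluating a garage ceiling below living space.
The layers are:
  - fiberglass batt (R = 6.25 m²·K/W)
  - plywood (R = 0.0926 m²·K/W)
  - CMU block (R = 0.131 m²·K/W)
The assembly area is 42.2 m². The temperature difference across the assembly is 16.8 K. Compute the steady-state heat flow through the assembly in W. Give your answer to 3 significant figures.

R_total = 6.25 + 0.0926 + 0.131 = 6.474 m²·K/W
Q = A·ΔT/R = 42.2 × 16.8 / 6.474 = 109.5 W

110 W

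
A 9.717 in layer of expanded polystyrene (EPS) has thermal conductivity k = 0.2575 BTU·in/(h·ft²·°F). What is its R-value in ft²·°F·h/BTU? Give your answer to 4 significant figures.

37.74 ft²·°F·h/BTU

R = L/k = 9.717/0.2575 = 37.736 ft²·°F·h/BTU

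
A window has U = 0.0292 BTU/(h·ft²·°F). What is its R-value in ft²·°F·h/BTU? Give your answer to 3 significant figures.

34.2 ft²·°F·h/BTU

R = 1/U = 1/0.0292 = 34.25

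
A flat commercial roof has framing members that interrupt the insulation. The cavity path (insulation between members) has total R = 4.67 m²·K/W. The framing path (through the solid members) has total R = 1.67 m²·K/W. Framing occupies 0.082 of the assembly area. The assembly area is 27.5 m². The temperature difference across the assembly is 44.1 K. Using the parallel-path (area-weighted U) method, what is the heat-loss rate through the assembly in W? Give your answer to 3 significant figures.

U_eff = 0.918/4.67 + 0.082/1.67 = 0.1966 + 0.0491 = 0.2457
R_eff = 1/U_eff = 4.07 m²·K/W
Q = 27.5 × 44.1 / 4.07 = 297.9 W

298 W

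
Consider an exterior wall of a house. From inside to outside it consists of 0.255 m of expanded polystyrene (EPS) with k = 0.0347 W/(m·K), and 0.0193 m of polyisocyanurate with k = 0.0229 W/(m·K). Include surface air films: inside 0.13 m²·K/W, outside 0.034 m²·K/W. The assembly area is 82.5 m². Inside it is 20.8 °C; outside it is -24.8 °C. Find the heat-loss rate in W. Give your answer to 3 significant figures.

450 W

0.255/0.0347 = 7.349
0.0193/0.0229 = 0.8428
R_total = 0.13 + 7.349 + 0.8428 + 0.034 = 8.355 m²·K/W
Q = A·ΔT/R = 82.5 × (20.8 − (-24.8)) / 8.355 = 450.2 W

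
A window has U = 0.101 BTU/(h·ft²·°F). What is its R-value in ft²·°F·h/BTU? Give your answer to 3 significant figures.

R = 1/U = 1/0.101 = 9.901

9.90 ft²·°F·h/BTU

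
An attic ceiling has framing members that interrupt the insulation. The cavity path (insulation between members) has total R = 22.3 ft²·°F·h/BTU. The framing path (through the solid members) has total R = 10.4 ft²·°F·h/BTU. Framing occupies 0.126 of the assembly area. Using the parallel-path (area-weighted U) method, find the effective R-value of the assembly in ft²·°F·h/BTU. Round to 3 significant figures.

U_eff = 0.874/22.3 + 0.126/10.4 = 0.03919 + 0.01212 = 0.05131
R_eff = 1/U_eff = 19.49 ft²·°F·h/BTU

19.5 ft²·°F·h/BTU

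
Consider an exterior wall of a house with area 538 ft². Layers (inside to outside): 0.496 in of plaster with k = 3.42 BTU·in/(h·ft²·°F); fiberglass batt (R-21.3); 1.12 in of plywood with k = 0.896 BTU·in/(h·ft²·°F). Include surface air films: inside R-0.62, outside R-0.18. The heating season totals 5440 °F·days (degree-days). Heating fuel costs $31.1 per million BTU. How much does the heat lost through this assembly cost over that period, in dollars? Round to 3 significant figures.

0.496/3.42 = 0.145
1.12/0.896 = 1.25
R_total = 0.62 + 0.145 + 21.3 + 1.25 + 0.18 = 23.5 ft²·°F·h/BTU
E = A × HDD × 24 / R = 538 × 5440 × 24 / 23.5 = 2990000 BTU
Cost = 2990000/10⁶ × 31.1 = $92.98

93.0 dollars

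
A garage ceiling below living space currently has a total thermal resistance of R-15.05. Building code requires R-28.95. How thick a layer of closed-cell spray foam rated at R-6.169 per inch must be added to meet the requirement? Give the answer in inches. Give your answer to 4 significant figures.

2.253 in

ΔR = 28.95 − 15.05 = 13.9 ft²·°F·h/BTU
L = ΔR / (R/in) = 13.9/6.169 = 2.2532 in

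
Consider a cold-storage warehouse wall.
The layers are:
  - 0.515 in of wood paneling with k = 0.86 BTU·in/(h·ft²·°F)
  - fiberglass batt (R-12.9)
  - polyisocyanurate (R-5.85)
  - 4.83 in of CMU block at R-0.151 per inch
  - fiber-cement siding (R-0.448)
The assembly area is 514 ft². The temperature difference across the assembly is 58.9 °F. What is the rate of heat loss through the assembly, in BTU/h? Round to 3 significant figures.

0.515/0.86 = 0.5988
4.83 × 0.151 = 0.7293
R_total = 0.5988 + 12.9 + 5.85 + 0.7293 + 0.448 = 20.53 ft²·°F·h/BTU
Q = A·ΔT/R = 514 × 58.9 / 20.53 = 1475 BTU/h

1470 BTU/h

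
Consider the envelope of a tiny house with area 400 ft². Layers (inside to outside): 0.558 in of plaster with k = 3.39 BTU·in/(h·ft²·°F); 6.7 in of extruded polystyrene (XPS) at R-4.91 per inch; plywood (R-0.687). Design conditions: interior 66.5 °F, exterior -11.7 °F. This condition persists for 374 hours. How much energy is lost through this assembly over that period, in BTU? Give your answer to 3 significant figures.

0.558/3.39 = 0.1646
6.7 × 4.91 = 32.9
R_total = 0.1646 + 32.9 + 0.687 = 33.75 ft²·°F·h/BTU
Q = 400 × (66.5 − (-11.7)) / 33.75 = 926.9 BTU/h
E = 926.9 × 374 = 346600 BTU

347000 BTU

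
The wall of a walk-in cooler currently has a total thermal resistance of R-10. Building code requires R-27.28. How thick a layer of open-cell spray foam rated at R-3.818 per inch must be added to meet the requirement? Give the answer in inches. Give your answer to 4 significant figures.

4.526 in

ΔR = 27.28 − 10 = 17.28 ft²·°F·h/BTU
L = ΔR / (R/in) = 17.28/3.818 = 4.5259 in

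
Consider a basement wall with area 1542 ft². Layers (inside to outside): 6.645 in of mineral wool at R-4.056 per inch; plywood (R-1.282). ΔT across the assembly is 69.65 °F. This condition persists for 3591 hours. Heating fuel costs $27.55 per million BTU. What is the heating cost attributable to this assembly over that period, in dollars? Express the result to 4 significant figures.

6.645 × 4.056 = 26.952
R_total = 26.952 + 1.282 = 28.234 ft²·°F·h/BTU
Q = 1542 × 69.65 / 28.234 = 3803.9 BTU/h
E = 3803.9 × 3591 = 13660000 BTU
Cost = 13660000/10⁶ × 27.55 = $376.33

376.3 dollars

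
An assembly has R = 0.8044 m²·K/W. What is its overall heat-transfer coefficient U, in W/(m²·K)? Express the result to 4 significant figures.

U = 1/R = 1/0.8044 = 1.2432

1.243 W/(m²·K)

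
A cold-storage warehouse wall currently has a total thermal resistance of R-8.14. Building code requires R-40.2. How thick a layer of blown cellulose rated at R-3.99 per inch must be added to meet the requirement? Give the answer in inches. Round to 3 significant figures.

ΔR = 40.2 − 8.14 = 32.06 ft²·°F·h/BTU
L = ΔR / (R/in) = 32.06/3.99 = 8.035 in

8.04 in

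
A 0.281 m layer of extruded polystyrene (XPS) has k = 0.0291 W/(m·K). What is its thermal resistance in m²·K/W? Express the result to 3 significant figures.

R = L/k = 0.281/0.0291 = 9.656 m²·K/W

9.66 m²·K/W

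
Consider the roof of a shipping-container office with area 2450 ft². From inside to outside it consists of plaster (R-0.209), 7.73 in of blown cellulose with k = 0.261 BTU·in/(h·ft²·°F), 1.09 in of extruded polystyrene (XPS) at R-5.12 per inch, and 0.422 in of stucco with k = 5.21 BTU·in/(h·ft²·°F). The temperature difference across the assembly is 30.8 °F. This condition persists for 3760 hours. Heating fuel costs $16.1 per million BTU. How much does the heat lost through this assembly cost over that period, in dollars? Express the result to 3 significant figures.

129 dollars

7.73/0.261 = 29.62
1.09 × 5.12 = 5.581
0.422/5.21 = 0.081
R_total = 0.209 + 29.62 + 5.581 + 0.081 = 35.49 ft²·°F·h/BTU
Q = 2450 × 30.8 / 35.49 = 2126 BTU/h
E = 2126 × 3760 = 7995000 BTU
Cost = 7995000/10⁶ × 16.1 = $128.7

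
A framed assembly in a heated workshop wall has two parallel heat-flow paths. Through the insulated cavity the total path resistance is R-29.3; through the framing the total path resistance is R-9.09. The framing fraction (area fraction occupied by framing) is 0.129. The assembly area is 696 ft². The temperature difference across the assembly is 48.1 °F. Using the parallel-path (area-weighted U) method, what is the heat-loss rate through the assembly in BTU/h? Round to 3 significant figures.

1470 BTU/h

U_eff = 0.871/29.3 + 0.129/9.09 = 0.02973 + 0.01419 = 0.04392
R_eff = 1/U_eff = 22.77 ft²·°F·h/BTU
Q = 696 × 48.1 / 22.77 = 1470 BTU/h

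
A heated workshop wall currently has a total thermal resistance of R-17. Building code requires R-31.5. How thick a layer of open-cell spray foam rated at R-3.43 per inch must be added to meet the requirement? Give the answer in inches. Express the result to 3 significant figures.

ΔR = 31.5 − 17 = 14.5 ft²·°F·h/BTU
L = ΔR / (R/in) = 14.5/3.43 = 4.227 in

4.23 in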